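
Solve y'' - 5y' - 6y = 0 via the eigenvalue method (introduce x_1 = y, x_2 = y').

Let x_1 = y, x_2 = y'. Then x_1' = x_2 and x_2' = 6x_1 + 5x_2.
A = [[0,1],[6,5]]; det(A-λI) = λ^2 - 5λ - 6.
Eigenvalues λ = 6, -1 with eigenvectors (1,6), (1,-1).

y(t) = C_1e^(6t) + C_2e^(-t)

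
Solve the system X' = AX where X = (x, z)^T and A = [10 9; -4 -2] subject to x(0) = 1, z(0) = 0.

Coefficient matrix A = [[10, 9], [-4, -2]].
Characteristic polynomial det(A - λI) = λ^2 - 8λ + 16 = 0.
Single eigenvalue λ = 4 with algebraic multiplicity 2.
Eigenvector v = (3,-2); generalized eigenvector w with (A-λI)w=v is (-1,1).
General solution: e^(4t)[c_1·v + c_2·(t·v + w)].
Applying x(0)=1, z(0)=0 gives c_1=1, c_2=2.

x(t) = 6te^(4t) + e^(4t), z(t) = -4te^(4t)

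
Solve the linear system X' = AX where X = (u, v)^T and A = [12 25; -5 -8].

u(t) = -2c_1e^(2t)sin(5t) - c_1e^(2t)cos(5t) - c_2e^(2t)sin(5t) + 2c_2e^(2t)cos(5t), v(t) = c_1e^(2t)sin(5t) - c_2e^(2t)cos(5t)

Coefficient matrix A = [[12, 25], [-5, -8]].
Characteristic polynomial det(A - λI) = λ^2 - 4λ + 29 = 0.
Eigenvalues λ = 2 ± 5i (complex conjugate pair).
For λ=2+5i: an eigenvector is (-1,0) - i(-2,1) = (-1 + 2i, 0 - i).
A real fundamental pair from Re and Im of e^((2+5i)t)v: X_1 = e^(2t)(cos(5t)·(-1,0) + sin(5t)·(-2,1)), X_2 = e^(2t)(sin(5t)·(-1,0) - cos(5t)·(-2,1)).
General solution: c_1X_1 + c_2X_2.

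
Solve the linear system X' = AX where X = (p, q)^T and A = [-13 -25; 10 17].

Coefficient matrix A = [[-13, -25], [10, 17]].
Characteristic polynomial det(A - λI) = λ^2 - 4λ + 29 = 0.
Eigenvalues λ = 2 ± 5i (complex conjugate pair).
For λ=2+5i: an eigenvector is (-2,1) - i(1,-1) = (-2 - i, 1 + i).
A real fundamental pair from Re and Im of e^((2+5i)t)v: X_1 = e^(2t)(cos(5t)·(-2,1) + sin(5t)·(1,-1)), X_2 = e^(2t)(sin(5t)·(-2,1) - cos(5t)·(1,-1)).
General solution: K_1X_1 + K_2X_2.

p(t) = K_1e^(2t)sin(5t) - 2K_1e^(2t)cos(5t) - 2K_2e^(2t)sin(5t) - K_2e^(2t)cos(5t), q(t) = -K_1e^(2t)sin(5t) + K_1e^(2t)cos(5t) + K_2e^(2t)sin(5t) + K_2e^(2t)cos(5t)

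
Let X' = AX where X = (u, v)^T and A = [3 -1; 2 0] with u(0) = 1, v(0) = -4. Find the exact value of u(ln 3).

A = [[3,-1],[2,0]]; eigenvalues λ = 2, 1.
Eigenvectors: (-1,-1) for λ=2, (-1,-2) for λ=1.
From the initial condition, c_1 = -6, c_2 = 5.
u(ln 3) = (-6)(3^2)(-1) + (5)(3^1)(-1) = 39.

39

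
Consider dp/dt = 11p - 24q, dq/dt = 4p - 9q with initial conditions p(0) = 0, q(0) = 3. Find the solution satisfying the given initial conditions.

Coefficient matrix A = [[11, -24], [4, -9]].
Characteristic polynomial det(A - λI) = λ^2 - 2λ - 3 = 0.
Eigenvalues λ = -1, 3.
For λ=-1: (A-λI) row 1 is [12, -24], so an eigenvector is (-2, -1).
For λ=3: (A-λI) row 1 is [8, -24], so an eigenvector is (3, 1).
General solution: c_1e^(-t)(-2,-1) + c_2e^(3t)(3,1).
Applying p(0)=0, q(0)=3 gives c_1=-9, c_2=-6.

p(t) = -18e^(3t) + 18e^(-t), q(t) = -6e^(3t) + 9e^(-t)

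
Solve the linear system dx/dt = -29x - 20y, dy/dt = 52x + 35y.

x(t) = c_1e^(3t)sin(4t) - 2c_1e^(3t)cos(4t) - 2c_2e^(3t)sin(4t) - c_2e^(3t)cos(4t), y(t) = -2c_1e^(3t)sin(4t) + 3c_1e^(3t)cos(4t) + 3c_2e^(3t)sin(4t) + 2c_2e^(3t)cos(4t)

Coefficient matrix A = [[-29, -20], [52, 35]].
Characteristic polynomial det(A - λI) = λ^2 - 6λ + 25 = 0.
Eigenvalues λ = 3 ± 4i (complex conjugate pair).
For λ=3+4i: an eigenvector is (-2,3) - i(1,-2) = (-2 - i, 3 + 2i).
A real fundamental pair from Re and Im of e^((3+4i)t)v: X_1 = e^(3t)(cos(4t)·(-2,3) + sin(4t)·(1,-2)), X_2 = e^(3t)(sin(4t)·(-2,3) - cos(4t)·(1,-2)).
General solution: c_1X_1 + c_2X_2.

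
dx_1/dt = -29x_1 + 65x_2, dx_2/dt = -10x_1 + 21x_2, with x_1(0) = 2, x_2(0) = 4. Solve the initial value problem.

Coefficient matrix A = [[-29, 65], [-10, 21]].
Characteristic polynomial det(A - λI) = λ^2 + 8λ + 41 = 0.
Eigenvalues λ = -4 ± 5i (complex conjugate pair).
For λ=-4+5i: an eigenvector is (2,1) - i(3,1) = (2 - 3i, 1 - i).
A real fundamental pair from Re and Im of e^((-4+5i)t)v: X_1 = e^(-4t)(cos(5t)·(2,1) + sin(5t)·(3,1)), X_2 = e^(-4t)(sin(5t)·(2,1) - cos(5t)·(3,1)).
General solution: K_1X_1 + K_2X_2.
Applying x_1(0)=2, x_2(0)=4 gives K_1=10, K_2=6.

x_1(t) = 42e^(-4t)sin(5t) + 2e^(-4t)cos(5t), x_2(t) = 16e^(-4t)sin(5t) + 4e^(-4t)cos(5t)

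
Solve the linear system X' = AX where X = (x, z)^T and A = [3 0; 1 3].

Coefficient matrix A = [[3, 0], [1, 3]].
Characteristic polynomial det(A - λI) = λ^2 - 6λ + 9 = 0.
Single eigenvalue λ = 3 with algebraic multiplicity 2.
Eigenvector v = (0,-1); generalized eigenvector w with (A-λI)w=v is (-1,-2).
General solution: e^(3t)[c_1·v + c_2·(t·v + w)].

x(t) = -c_2e^(3t), z(t) = -c_1e^(3t) - c_2te^(3t) - 2c_2e^(3t)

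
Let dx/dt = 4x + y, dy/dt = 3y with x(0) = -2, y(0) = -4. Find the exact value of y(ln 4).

A = [[4,1],[0,3]]; eigenvalues λ = 4, 3.
Eigenvectors: (1,0) for λ=4, (-1,1) for λ=3.
From the initial condition, c_1 = -6, c_2 = -4.
y(ln 4) = (-6)(4^4)(0) + (-4)(4^3)(1) = -256.

-256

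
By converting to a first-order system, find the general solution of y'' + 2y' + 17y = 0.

y(t) = K_1e^(-t)cos(4t) + K_2e^(-t)sin(4t)

Let x_1 = y, x_2 = y'. Then x_1' = x_2 and x_2' = -17x_1 - 2x_2.
A = [[0,1],[-17,-2]]; det(A-λI) = λ^2 + 2λ + 17.
Eigenvalues λ = -1 ± 4i.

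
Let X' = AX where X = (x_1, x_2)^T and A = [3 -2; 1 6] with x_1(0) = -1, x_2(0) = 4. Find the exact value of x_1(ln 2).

A = [[3,-2],[1,6]]; eigenvalues λ = 5, 4.
Eigenvectors: (1,-1) for λ=5, (-2,1) for λ=4.
From the initial condition, c_1 = -7, c_2 = -3.
x_1(ln 2) = (-7)(2^5)(1) + (-3)(2^4)(-2) = -128.

-128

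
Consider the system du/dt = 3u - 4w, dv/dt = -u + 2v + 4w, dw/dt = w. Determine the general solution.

Coefficient matrix A = [[3, 0, -4], [-1, 2, 4], [0, 0, 1]].
det(A - λI) = 0 gives eigenvalues λ = 2, 3, 1.
For λ=2: eigenvector (0,1,0).
For λ=3: eigenvector (1,-1,0).
For λ=1: eigenvector (2,-2,1).
General solution: K_1e^(2t)(0,1,0) + K_2e^(3t)(1,-1,0) + K_3e^(t)(2,-2,1).

u(t) = K_2e^(3t) + 2K_3e^(t), v(t) = K_1e^(2t) - K_2e^(3t) - 2K_3e^(t), w(t) = K_3e^(t)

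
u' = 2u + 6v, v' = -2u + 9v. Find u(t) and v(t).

Coefficient matrix A = [[2, 6], [-2, 9]].
Characteristic polynomial det(A - λI) = λ^2 - 11λ + 30 = 0.
Eigenvalues λ = 5, 6.
For λ=5: (A-λI) row 1 is [-3, 6], so an eigenvector is (-2, -1).
For λ=6: (A-λI) row 1 is [-4, 6], so an eigenvector is (-3, -2).
General solution: K_1e^(5t)(-2,-1) + K_2e^(6t)(-3,-2).

u(t) = -2K_1e^(5t) - 3K_2e^(6t), v(t) = -K_1e^(5t) - 2K_2e^(6t)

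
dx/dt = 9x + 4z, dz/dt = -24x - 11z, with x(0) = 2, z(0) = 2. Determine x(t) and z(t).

Coefficient matrix A = [[9, 4], [-24, -11]].
Characteristic polynomial det(A - λI) = λ^2 + 2λ - 3 = 0.
Eigenvalues λ = 1, -3.
For λ=1: (A-λI) row 1 is [8, 4], so an eigenvector is (1, -2).
For λ=-3: (A-λI) row 1 is [12, 4], so an eigenvector is (1, -3).
General solution: K_1e^(t)(1,-2) + K_2e^(-3t)(1,-3).
Applying x(0)=2, z(0)=2 gives K_1=8, K_2=-6.

x(t) = 8e^(t) - 6e^(-3t), z(t) = -16e^(t) + 18e^(-3t)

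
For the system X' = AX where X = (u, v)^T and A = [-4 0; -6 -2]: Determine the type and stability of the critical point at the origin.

stable node

A = [[-4,0],[-6,-2]]; det(A-λI) = λ^2 + 6λ + 8.
λ = -4, -2: both negative.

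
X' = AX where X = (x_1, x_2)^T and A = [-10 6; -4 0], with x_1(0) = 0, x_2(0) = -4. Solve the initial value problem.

Coefficient matrix A = [[-10, 6], [-4, 0]].
Characteristic polynomial det(A - λI) = λ^2 + 10λ + 24 = 0.
Eigenvalues λ = -4, -6.
For λ=-4: (A-λI) row 1 is [-6, 6], so an eigenvector is (1, 1).
For λ=-6: (A-λI) row 1 is [-4, 6], so an eigenvector is (-3, -2).
General solution: c_1e^(-4t)(1,1) + c_2e^(-6t)(-3,-2).
Applying x_1(0)=0, x_2(0)=-4 gives c_1=-12, c_2=-4.

x_1(t) = -12e^(-4t) + 12e^(-6t), x_2(t) = -12e^(-4t) + 8e^(-6t)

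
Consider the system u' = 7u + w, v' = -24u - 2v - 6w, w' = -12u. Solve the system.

Coefficient matrix A = [[7, 0, 1], [-24, -2, -6], [-12, 0, 0]].
det(A - λI) = 0 gives eigenvalues λ = 3, 4, -2.
For λ=3: eigenvector (-1,0,4).
For λ=4: eigenvector (-1,1,3).
For λ=-2: eigenvector (0,1,0).
General solution: C_1e^(3t)(-1,0,4) + C_2e^(4t)(-1,1,3) + C_3e^(-2t)(0,1,0).

u(t) = -C_1e^(3t) - C_2e^(4t), v(t) = C_2e^(4t) + C_3e^(-2t), w(t) = 4C_1e^(3t) + 3C_2e^(4t)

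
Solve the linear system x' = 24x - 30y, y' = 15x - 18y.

x(t) = 3C_1e^(3t)sin(3t) - C_1e^(3t)cos(3t) - C_2e^(3t)sin(3t) - 3C_2e^(3t)cos(3t), y(t) = 2C_1e^(3t)sin(3t) - C_1e^(3t)cos(3t) - C_2e^(3t)sin(3t) - 2C_2e^(3t)cos(3t)

Coefficient matrix A = [[24, -30], [15, -18]].
Characteristic polynomial det(A - λI) = λ^2 - 6λ + 18 = 0.
Eigenvalues λ = 3 ± 3i (complex conjugate pair).
For λ=3+3i: an eigenvector is (-1,-1) - i(3,2) = (-1 - 3i, -1 - 2i).
A real fundamental pair from Re and Im of e^((3+3i)t)v: X_1 = e^(3t)(cos(3t)·(-1,-1) + sin(3t)·(3,2)), X_2 = e^(3t)(sin(3t)·(-1,-1) - cos(3t)·(3,2)).
General solution: C_1X_1 + C_2X_2.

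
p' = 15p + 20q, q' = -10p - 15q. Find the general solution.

Coefficient matrix A = [[15, 20], [-10, -15]].
Characteristic polynomial det(A - λI) = λ^2 - 25 = 0.
Eigenvalues λ = 5, -5.
For λ=5: (A-λI) row 1 is [10, 20], so an eigenvector is (-2, 1).
For λ=-5: (A-λI) row 1 is [20, 20], so an eigenvector is (-1, 1).
General solution: K_1e^(5t)(-2,1) + K_2e^(-5t)(-1,1).

p(t) = -2K_1e^(5t) - K_2e^(-5t), q(t) = K_1e^(5t) + K_2e^(-5t)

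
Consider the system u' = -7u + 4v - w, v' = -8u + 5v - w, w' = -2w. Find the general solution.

u(t) = K_1e^(-3t) + K_2e^(t) - K_3e^(-2t), v(t) = K_1e^(-3t) + 2K_2e^(t) - K_3e^(-2t), w(t) = K_3e^(-2t)

Coefficient matrix A = [[-7, 4, -1], [-8, 5, -1], [0, 0, -2]].
det(A - λI) = 0 gives eigenvalues λ = -3, 1, -2.
For λ=-3: eigenvector (1,1,0).
For λ=1: eigenvector (1,2,0).
For λ=-2: eigenvector (-1,-1,1).
General solution: K_1e^(-3t)(1,1,0) + K_2e^(t)(1,2,0) + K_3e^(-2t)(-1,-1,1).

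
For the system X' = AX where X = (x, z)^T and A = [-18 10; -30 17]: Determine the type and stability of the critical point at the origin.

saddle

A = [[-18,10],[-30,17]]; det(A-λI) = λ^2 + λ - 6.
λ = 2, -3: opposite signs.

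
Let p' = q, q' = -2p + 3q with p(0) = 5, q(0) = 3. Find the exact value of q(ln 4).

-36

A = [[0,1],[-2,3]]; eigenvalues λ = 2, 1.
Eigenvectors: (1,2) for λ=2, (1,1) for λ=1.
From the initial condition, c_1 = -2, c_2 = 7.
q(ln 4) = (-2)(4^2)(2) + (7)(4^1)(1) = -36.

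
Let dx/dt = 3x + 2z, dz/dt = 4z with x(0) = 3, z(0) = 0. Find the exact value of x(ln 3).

A = [[3,2],[0,4]]; eigenvalues λ = 3, 4.
Eigenvectors: (-1,0) for λ=3, (-2,-1) for λ=4.
From the initial condition, c_1 = -3, c_2 = 0.
x(ln 3) = (-3)(3^3)(-1) + (0)(3^4)(-2) = 81.

81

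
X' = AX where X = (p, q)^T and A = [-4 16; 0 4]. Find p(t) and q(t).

p(t) = 2K_1e^(4t) - K_2e^(-4t), q(t) = K_1e^(4t)

Coefficient matrix A = [[-4, 16], [0, 4]].
Characteristic polynomial det(A - λI) = λ^2 - 16 = 0.
Eigenvalues λ = 4, -4.
For λ=4: (A-λI) row 1 is [-8, 16], so an eigenvector is (2, 1).
For λ=-4: (A-λI) row 1 is [0, 16], so an eigenvector is (-1, 0).
General solution: K_1e^(4t)(2,1) + K_2e^(-4t)(-1,0).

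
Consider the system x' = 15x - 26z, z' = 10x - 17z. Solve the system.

x(t) = 3C_1e^(-t)sin(2t) + 2C_1e^(-t)cos(2t) + 2C_2e^(-t)sin(2t) - 3C_2e^(-t)cos(2t), z(t) = 2C_1e^(-t)sin(2t) + C_1e^(-t)cos(2t) + C_2e^(-t)sin(2t) - 2C_2e^(-t)cos(2t)

Coefficient matrix A = [[15, -26], [10, -17]].
Characteristic polynomial det(A - λI) = λ^2 + 2λ + 5 = 0.
Eigenvalues λ = -1 ± 2i (complex conjugate pair).
For λ=-1+2i: an eigenvector is (2,1) - i(3,2) = (2 - 3i, 1 - 2i).
A real fundamental pair from Re and Im of e^((-1+2i)t)v: X_1 = e^(-t)(cos(2t)·(2,1) + sin(2t)·(3,2)), X_2 = e^(-t)(sin(2t)·(2,1) - cos(2t)·(3,2)).
General solution: C_1X_1 + C_2X_2.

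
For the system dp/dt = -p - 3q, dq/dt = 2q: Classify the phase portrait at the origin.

A = [[-1,-3],[0,2]]; det(A-λI) = λ^2 - λ - 2.
λ = -1, 2: opposite signs.

saddle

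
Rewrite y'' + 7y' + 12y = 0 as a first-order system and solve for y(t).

y(t) = K_1e^(-4t) + K_2e^(-3t)

Let x_1 = y, x_2 = y'. Then x_1' = x_2 and x_2' = -12x_1 - 7x_2.
A = [[0,1],[-12,-7]]; det(A-λI) = λ^2 + 7λ + 12.
Eigenvalues λ = -4, -3 with eigenvectors (1,-4), (1,-3).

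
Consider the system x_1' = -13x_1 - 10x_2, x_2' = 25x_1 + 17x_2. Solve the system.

x_1(t) = C_1e^(2t)sin(5t) + C_1e^(2t)cos(5t) + C_2e^(2t)sin(5t) - C_2e^(2t)cos(5t), x_2(t) = -C_1e^(2t)sin(5t) - 2C_1e^(2t)cos(5t) - 2C_2e^(2t)sin(5t) + C_2e^(2t)cos(5t)

Coefficient matrix A = [[-13, -10], [25, 17]].
Characteristic polynomial det(A - λI) = λ^2 - 4λ + 29 = 0.
Eigenvalues λ = 2 ± 5i (complex conjugate pair).
For λ=2+5i: an eigenvector is (1,-2) - i(1,-1) = (1 - i, -2 + i).
A real fundamental pair from Re and Im of e^((2+5i)t)v: X_1 = e^(2t)(cos(5t)·(1,-2) + sin(5t)·(1,-1)), X_2 = e^(2t)(sin(5t)·(1,-2) - cos(5t)·(1,-1)).
General solution: C_1X_1 + C_2X_2.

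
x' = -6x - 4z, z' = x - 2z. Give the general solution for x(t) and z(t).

x(t) = 2K_1e^(-4t) + 2K_2te^(-4t) + 3K_2e^(-4t), z(t) = -K_1e^(-4t) - K_2te^(-4t) - 2K_2e^(-4t)

Coefficient matrix A = [[-6, -4], [1, -2]].
Characteristic polynomial det(A - λI) = λ^2 + 8λ + 16 = 0.
Single eigenvalue λ = -4 with algebraic multiplicity 2.
Eigenvector v = (2,-1); generalized eigenvector w with (A-λI)w=v is (3,-2).
General solution: e^(-4t)[K_1·v + K_2·(t·v + w)].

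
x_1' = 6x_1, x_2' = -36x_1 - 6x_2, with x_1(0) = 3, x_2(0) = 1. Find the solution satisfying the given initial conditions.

Coefficient matrix A = [[6, 0], [-36, -6]].
Characteristic polynomial det(A - λI) = λ^2 - 36 = 0.
Eigenvalues λ = 6, -6.
For λ=6: (A-λI) row 2 is [-36, -12], so an eigenvector is (-1, 3).
For λ=-6: (A-λI) row 1 is [12, 0], so an eigenvector is (0, -1).
General solution: K_1e^(6t)(-1,3) + K_2e^(-6t)(0,-1).
Applying x_1(0)=3, x_2(0)=1 gives K_1=-3, K_2=-10.

x_1(t) = 3e^(6t), x_2(t) = -9e^(6t) + 10e^(-6t)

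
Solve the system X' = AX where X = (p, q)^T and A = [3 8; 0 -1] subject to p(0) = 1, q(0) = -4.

p(t) = -7e^(3t) + 8e^(-t), q(t) = -4e^(-t)

Coefficient matrix A = [[3, 8], [0, -1]].
Characteristic polynomial det(A - λI) = λ^2 - 2λ - 3 = 0.
Eigenvalues λ = -1, 3.
For λ=-1: (A-λI) row 1 is [4, 8], so an eigenvector is (2, -1).
For λ=3: (A-λI) row 1 is [0, 8], so an eigenvector is (-1, 0).
General solution: K_1e^(-t)(2,-1) + K_2e^(3t)(-1,0).
Applying p(0)=1, q(0)=-4 gives K_1=4, K_2=7.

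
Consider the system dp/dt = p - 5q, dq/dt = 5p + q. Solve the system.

Coefficient matrix A = [[1, -5], [5, 1]].
Characteristic polynomial det(A - λI) = λ^2 - 2λ + 26 = 0.
Eigenvalues λ = 1 ± 5i (complex conjugate pair).
For λ=1+5i: an eigenvector is (0,-1) - i(1,0) = (0 - i, -1).
A real fundamental pair from Re and Im of e^((1+5i)t)v: X_1 = e^(t)(cos(5t)·(0,-1) + sin(5t)·(1,0)), X_2 = e^(t)(sin(5t)·(0,-1) - cos(5t)·(1,0)).
General solution: c_1X_1 + c_2X_2.

p(t) = c_1e^(t)sin(5t) - c_2e^(t)cos(5t), q(t) = -c_1e^(t)cos(5t) - c_2e^(t)sin(5t)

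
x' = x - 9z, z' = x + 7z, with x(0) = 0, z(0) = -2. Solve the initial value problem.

Coefficient matrix A = [[1, -9], [1, 7]].
Characteristic polynomial det(A - λI) = λ^2 - 8λ + 16 = 0.
Single eigenvalue λ = 4 with algebraic multiplicity 2.
Eigenvector v = (-3,1); generalized eigenvector w with (A-λI)w=v is (-2,1).
General solution: e^(4t)[C_1·v + C_2·(t·v + w)].
Applying x(0)=0, z(0)=-2 gives C_1=4, C_2=-6.

x(t) = 18te^(4t), z(t) = -6te^(4t) - 2e^(4t)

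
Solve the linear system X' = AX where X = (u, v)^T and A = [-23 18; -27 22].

u(t) = 2C_1e^(4t) - C_2e^(-5t), v(t) = 3C_1e^(4t) - C_2e^(-5t)

Coefficient matrix A = [[-23, 18], [-27, 22]].
Characteristic polynomial det(A - λI) = λ^2 + λ - 20 = 0.
Eigenvalues λ = 4, -5.
For λ=4: (A-λI) row 1 is [-27, 18], so an eigenvector is (2, 3).
For λ=-5: (A-λI) row 1 is [-18, 18], so an eigenvector is (-1, -1).
General solution: C_1e^(4t)(2,3) + C_2e^(-5t)(-1,-1).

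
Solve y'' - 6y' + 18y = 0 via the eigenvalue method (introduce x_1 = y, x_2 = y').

Let x_1 = y, x_2 = y'. Then x_1' = x_2 and x_2' = -18x_1 + 6x_2.
A = [[0,1],[-18,6]]; det(A-λI) = λ^2 - 6λ + 18.
Eigenvalues λ = 3 ± 3i.

y(t) = K_1e^(3t)cos(3t) + K_2e^(3t)sin(3t)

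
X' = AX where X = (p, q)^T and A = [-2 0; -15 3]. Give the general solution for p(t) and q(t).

Coefficient matrix A = [[-2, 0], [-15, 3]].
Characteristic polynomial det(A - λI) = λ^2 - λ - 6 = 0.
Eigenvalues λ = 3, -2.
For λ=3: (A-λI) row 1 is [-5, 0], so an eigenvector is (0, 1).
For λ=-2: (A-λI) row 2 is [-15, 5], so an eigenvector is (1, 3).
General solution: c_1e^(3t)(0,1) + c_2e^(-2t)(1,3).

p(t) = c_2e^(-2t), q(t) = c_1e^(3t) + 3c_2e^(-2t)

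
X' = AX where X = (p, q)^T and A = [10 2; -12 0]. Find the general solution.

Coefficient matrix A = [[10, 2], [-12, 0]].
Characteristic polynomial det(A - λI) = λ^2 - 10λ + 24 = 0.
Eigenvalues λ = 4, 6.
For λ=4: (A-λI) row 1 is [6, 2], so an eigenvector is (-1, 3).
For λ=6: (A-λI) row 1 is [4, 2], so an eigenvector is (-1, 2).
General solution: c_1e^(4t)(-1,3) + c_2e^(6t)(-1,2).

p(t) = -c_1e^(4t) - c_2e^(6t), q(t) = 3c_1e^(4t) + 2c_2e^(6t)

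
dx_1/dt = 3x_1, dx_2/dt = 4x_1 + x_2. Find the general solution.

Coefficient matrix A = [[3, 0], [4, 1]].
Characteristic polynomial det(A - λI) = λ^2 - 4λ + 3 = 0.
Eigenvalues λ = 3, 1.
For λ=3: (A-λI) row 2 is [4, -2], so an eigenvector is (-1, -2).
For λ=1: (A-λI) row 1 is [2, 0], so an eigenvector is (0, -1).
General solution: C_1e^(3t)(-1,-2) + C_2e^(t)(0,-1).

x_1(t) = -C_1e^(3t), x_2(t) = -2C_1e^(3t) - C_2e^(t)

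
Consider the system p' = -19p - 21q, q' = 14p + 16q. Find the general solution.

Coefficient matrix A = [[-19, -21], [14, 16]].
Characteristic polynomial det(A - λI) = λ^2 + 3λ - 10 = 0.
Eigenvalues λ = 2, -5.
For λ=2: (A-λI) row 1 is [-21, -21], so an eigenvector is (-1, 1).
For λ=-5: (A-λI) row 1 is [-14, -21], so an eigenvector is (-3, 2).
General solution: K_1e^(2t)(-1,1) + K_2e^(-5t)(-3,2).

p(t) = -K_1e^(2t) - 3K_2e^(-5t), q(t) = K_1e^(2t) + 2K_2e^(-5t)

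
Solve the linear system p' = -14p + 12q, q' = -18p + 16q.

p(t) = -2c_1e^(4t) + c_2e^(-2t), q(t) = -3c_1e^(4t) + c_2e^(-2t)

Coefficient matrix A = [[-14, 12], [-18, 16]].
Characteristic polynomial det(A - λI) = λ^2 - 2λ - 8 = 0.
Eigenvalues λ = 4, -2.
For λ=4: (A-λI) row 1 is [-18, 12], so an eigenvector is (-2, -3).
For λ=-2: (A-λI) row 1 is [-12, 12], so an eigenvector is (1, 1).
General solution: c_1e^(4t)(-2,-3) + c_2e^(-2t)(1,1).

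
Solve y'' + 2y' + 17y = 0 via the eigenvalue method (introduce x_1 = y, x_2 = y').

Let x_1 = y, x_2 = y'. Then x_1' = x_2 and x_2' = -17x_1 - 2x_2.
A = [[0,1],[-17,-2]]; det(A-λI) = λ^2 + 2λ + 17.
Eigenvalues λ = -1 ± 4i.

y(t) = K_1e^(-t)cos(4t) + K_2e^(-t)sin(4t)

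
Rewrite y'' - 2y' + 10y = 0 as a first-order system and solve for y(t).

y(t) = K_1e^(t)cos(3t) + K_2e^(t)sin(3t)

Let x_1 = y, x_2 = y'. Then x_1' = x_2 and x_2' = -10x_1 + 2x_2.
A = [[0,1],[-10,2]]; det(A-λI) = λ^2 - 2λ + 10.
Eigenvalues λ = 1 ± 3i.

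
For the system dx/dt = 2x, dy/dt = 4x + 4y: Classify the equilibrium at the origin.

A = [[2,0],[4,4]]; det(A-λI) = λ^2 - 6λ + 8.
λ = 2, 4: both positive.

unstable node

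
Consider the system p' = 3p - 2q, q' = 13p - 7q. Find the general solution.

Coefficient matrix A = [[3, -2], [13, -7]].
Characteristic polynomial det(A - λI) = λ^2 + 4λ + 5 = 0.
Eigenvalues λ = -2 ± i (complex conjugate pair).
For λ=-2+i: an eigenvector is (-1,-3) - i(1,2) = (-1 - i, -3 - 2i).
A real fundamental pair from Re and Im of e^((-2+i)t)v: X_1 = e^(-2t)(cos(t)·(-1,-3) + sin(t)·(1,2)), X_2 = e^(-2t)(sin(t)·(-1,-3) - cos(t)·(1,2)).
General solution: c_1X_1 + c_2X_2.

p(t) = c_1e^(-2t)sin(t) - c_1e^(-2t)cos(t) - c_2e^(-2t)sin(t) - c_2e^(-2t)cos(t), q(t) = 2c_1e^(-2t)sin(t) - 3c_1e^(-2t)cos(t) - 3c_2e^(-2t)sin(t) - 2c_2e^(-2t)cos(t)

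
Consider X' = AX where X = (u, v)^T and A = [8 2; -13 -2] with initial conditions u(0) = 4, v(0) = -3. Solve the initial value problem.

u(t) = 14e^(3t)sin(t) + 4e^(3t)cos(t), v(t) = -37e^(3t)sin(t) - 3e^(3t)cos(t)

Coefficient matrix A = [[8, 2], [-13, -2]].
Characteristic polynomial det(A - λI) = λ^2 - 6λ + 10 = 0.
Eigenvalues λ = 3 ± i (complex conjugate pair).
For λ=3+i: an eigenvector is (1,-3) - i(-1,2) = (1 + i, -3 - 2i).
A real fundamental pair from Re and Im of e^((3+i)t)v: X_1 = e^(3t)(cos(t)·(1,-3) + sin(t)·(-1,2)), X_2 = e^(3t)(sin(t)·(1,-3) - cos(t)·(-1,2)).
General solution: K_1X_1 + K_2X_2.
Applying u(0)=4, v(0)=-3 gives K_1=-5, K_2=9.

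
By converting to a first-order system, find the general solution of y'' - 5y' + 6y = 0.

y(t) = K_1e^(3t) + K_2e^(2t)

Let x_1 = y, x_2 = y'. Then x_1' = x_2 and x_2' = -6x_1 + 5x_2.
A = [[0,1],[-6,5]]; det(A-λI) = λ^2 - 5λ + 6.
Eigenvalues λ = 3, 2 with eigenvectors (1,3), (1,2).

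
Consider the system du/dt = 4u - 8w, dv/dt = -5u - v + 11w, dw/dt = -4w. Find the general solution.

Coefficient matrix A = [[4, 0, -8], [-5, -1, 11], [0, 0, -4]].
det(A - λI) = 0 gives eigenvalues λ = -4, -1, 4.
For λ=-4: eigenvector (1,-2,1).
For λ=-1: eigenvector (0,1,0).
For λ=4: eigenvector (1,-1,0).
General solution: c_1e^(-4t)(1,-2,1) + c_2e^(-t)(0,1,0) + c_3e^(4t)(1,-1,0).

u(t) = c_1e^(-4t) + c_3e^(4t), v(t) = -2c_1e^(-4t) + c_2e^(-t) - c_3e^(4t), w(t) = c_1e^(-4t)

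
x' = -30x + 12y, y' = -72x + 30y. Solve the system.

Coefficient matrix A = [[-30, 12], [-72, 30]].
Characteristic polynomial det(A - λI) = λ^2 - 36 = 0.
Eigenvalues λ = -6, 6.
For λ=-6: (A-λI) row 1 is [-24, 12], so an eigenvector is (-1, -2).
For λ=6: (A-λI) row 1 is [-36, 12], so an eigenvector is (-1, -3).
General solution: c_1e^(-6t)(-1,-2) + c_2e^(6t)(-1,-3).

x(t) = -c_1e^(-6t) - c_2e^(6t), y(t) = -2c_1e^(-6t) - 3c_2e^(6t)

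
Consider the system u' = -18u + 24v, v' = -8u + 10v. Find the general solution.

Coefficient matrix A = [[-18, 24], [-8, 10]].
Characteristic polynomial det(A - λI) = λ^2 + 8λ + 12 = 0.
Eigenvalues λ = -6, -2.
For λ=-6: (A-λI) row 1 is [-12, 24], so an eigenvector is (2, 1).
For λ=-2: (A-λI) row 1 is [-16, 24], so an eigenvector is (3, 2).
General solution: c_1e^(-6t)(2,1) + c_2e^(-2t)(3,2).

u(t) = 2c_1e^(-6t) + 3c_2e^(-2t), v(t) = c_1e^(-6t) + 2c_2e^(-2t)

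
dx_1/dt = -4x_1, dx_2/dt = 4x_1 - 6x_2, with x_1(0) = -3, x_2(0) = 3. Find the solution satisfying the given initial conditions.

x_1(t) = -3e^(-4t), x_2(t) = -6e^(-4t) + 9e^(-6t)

Coefficient matrix A = [[-4, 0], [4, -6]].
Characteristic polynomial det(A - λI) = λ^2 + 10λ + 24 = 0.
Eigenvalues λ = -6, -4.
For λ=-6: (A-λI) row 1 is [2, 0], so an eigenvector is (0, -1).
For λ=-4: (A-λI) row 2 is [4, -2], so an eigenvector is (-1, -2).
General solution: K_1e^(-6t)(0,-1) + K_2e^(-4t)(-1,-2).
Applying x_1(0)=-3, x_2(0)=3 gives K_1=-9, K_2=3.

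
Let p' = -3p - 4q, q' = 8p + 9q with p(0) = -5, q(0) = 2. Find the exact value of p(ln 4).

3040

A = [[-3,-4],[8,9]]; eigenvalues λ = 5, 1.
Eigenvectors: (1,-2) for λ=5, (-1,1) for λ=1.
From the initial condition, c_1 = 3, c_2 = 8.
p(ln 4) = (3)(4^5)(1) + (8)(4^1)(-1) = 3040.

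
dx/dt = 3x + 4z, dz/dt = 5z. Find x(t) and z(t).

x(t) = 2C_1e^(5t) - C_2e^(3t), z(t) = C_1e^(5t)

Coefficient matrix A = [[3, 4], [0, 5]].
Characteristic polynomial det(A - λI) = λ^2 - 8λ + 15 = 0.
Eigenvalues λ = 5, 3.
For λ=5: (A-λI) row 1 is [-2, 4], so an eigenvector is (2, 1).
For λ=3: (A-λI) row 1 is [0, 4], so an eigenvector is (-1, 0).
General solution: C_1e^(5t)(2,1) + C_2e^(3t)(-1,0).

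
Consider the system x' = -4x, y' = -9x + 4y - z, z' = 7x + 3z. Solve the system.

x(t) = c_1e^(-4t), y(t) = c_1e^(-4t) + c_2e^(4t) + c_3e^(3t), z(t) = -c_1e^(-4t) + c_3e^(3t)

Coefficient matrix A = [[-4, 0, 0], [-9, 4, -1], [7, 0, 3]].
det(A - λI) = 0 gives eigenvalues λ = -4, 4, 3.
For λ=-4: eigenvector (1,1,-1).
For λ=4: eigenvector (0,1,0).
For λ=3: eigenvector (0,1,1).
General solution: c_1e^(-4t)(1,1,-1) + c_2e^(4t)(0,1,0) + c_3e^(3t)(0,1,1).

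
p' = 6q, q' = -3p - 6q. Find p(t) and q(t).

p(t) = -C_1e^(-3t)sin(3t) + C_1e^(-3t)cos(3t) + C_2e^(-3t)sin(3t) + C_2e^(-3t)cos(3t), q(t) = -C_1e^(-3t)cos(3t) - C_2e^(-3t)sin(3t)

Coefficient matrix A = [[0, 6], [-3, -6]].
Characteristic polynomial det(A - λI) = λ^2 + 6λ + 18 = 0.
Eigenvalues λ = -3 ± 3i (complex conjugate pair).
For λ=-3+3i: an eigenvector is (1,-1) - i(-1,0) = (1 + i, -1).
A real fundamental pair from Re and Im of e^((-3+3i)t)v: X_1 = e^(-3t)(cos(3t)·(1,-1) + sin(3t)·(-1,0)), X_2 = e^(-3t)(sin(3t)·(1,-1) - cos(3t)·(-1,0)).
General solution: C_1X_1 + C_2X_2.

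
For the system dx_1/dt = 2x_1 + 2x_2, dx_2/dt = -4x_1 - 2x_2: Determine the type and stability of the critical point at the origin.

center

A = [[2,2],[-4,-2]]; det(A-λI) = λ^2 + 4.
λ = 0 ± 2i: zero real part.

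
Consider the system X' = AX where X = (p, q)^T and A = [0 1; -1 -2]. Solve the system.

Coefficient matrix A = [[0, 1], [-1, -2]].
Characteristic polynomial det(A - λI) = λ^2 + 2λ + 1 = 0.
Single eigenvalue λ = -1 with algebraic multiplicity 2.
Eigenvector v = (1,-1); generalized eigenvector w with (A-λI)w=v is (2,-1).
General solution: e^(-t)[c_1·v + c_2·(t·v + w)].

p(t) = c_1e^(-t) + c_2te^(-t) + 2c_2e^(-t), q(t) = -c_1e^(-t) - c_2te^(-t) - c_2e^(-t)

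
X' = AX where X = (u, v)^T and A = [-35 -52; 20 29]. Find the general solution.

Coefficient matrix A = [[-35, -52], [20, 29]].
Characteristic polynomial det(A - λI) = λ^2 + 6λ + 25 = 0.
Eigenvalues λ = -3 ± 4i (complex conjugate pair).
For λ=-3+4i: an eigenvector is (2,-1) - i(-3,2) = (2 + 3i, -1 - 2i).
A real fundamental pair from Re and Im of e^((-3+4i)t)v: X_1 = e^(-3t)(cos(4t)·(2,-1) + sin(4t)·(-3,2)), X_2 = e^(-3t)(sin(4t)·(2,-1) - cos(4t)·(-3,2)).
General solution: c_1X_1 + c_2X_2.

u(t) = -3c_1e^(-3t)sin(4t) + 2c_1e^(-3t)cos(4t) + 2c_2e^(-3t)sin(4t) + 3c_2e^(-3t)cos(4t), v(t) = 2c_1e^(-3t)sin(4t) - c_1e^(-3t)cos(4t) - c_2e^(-3t)sin(4t) - 2c_2e^(-3t)cos(4t)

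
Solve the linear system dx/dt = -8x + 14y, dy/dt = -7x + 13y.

Coefficient matrix A = [[-8, 14], [-7, 13]].
Characteristic polynomial det(A - λI) = λ^2 - 5λ - 6 = 0.
Eigenvalues λ = 6, -1.
For λ=6: (A-λI) row 1 is [-14, 14], so an eigenvector is (1, 1).
For λ=-1: (A-λI) row 1 is [-7, 14], so an eigenvector is (-2, -1).
General solution: K_1e^(6t)(1,1) + K_2e^(-t)(-2,-1).

x(t) = K_1e^(6t) - 2K_2e^(-t), y(t) = K_1e^(6t) - K_2e^(-t)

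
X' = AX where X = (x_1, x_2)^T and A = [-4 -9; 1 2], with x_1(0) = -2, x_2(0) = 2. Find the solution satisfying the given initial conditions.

Coefficient matrix A = [[-4, -9], [1, 2]].
Characteristic polynomial det(A - λI) = λ^2 + 2λ + 1 = 0.
Single eigenvalue λ = -1 with algebraic multiplicity 2.
Eigenvector v = (3,-1); generalized eigenvector w with (A-λI)w=v is (2,-1).
General solution: e^(-t)[c_1·v + c_2·(t·v + w)].
Applying x_1(0)=-2, x_2(0)=2 gives c_1=2, c_2=-4.

x_1(t) = -12te^(-t) - 2e^(-t), x_2(t) = 4te^(-t) + 2e^(-t)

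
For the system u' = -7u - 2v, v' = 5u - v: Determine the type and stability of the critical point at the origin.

stable spiral

A = [[-7,-2],[5,-1]]; det(A-λI) = λ^2 + 8λ + 17.
λ = -4 ± i: negative real part.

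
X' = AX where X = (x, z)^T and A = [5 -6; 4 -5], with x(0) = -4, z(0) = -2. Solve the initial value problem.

Coefficient matrix A = [[5, -6], [4, -5]].
Characteristic polynomial det(A - λI) = λ^2 - 1 = 0.
Eigenvalues λ = 1, -1.
For λ=1: (A-λI) row 1 is [4, -6], so an eigenvector is (-3, -2).
For λ=-1: (A-λI) row 1 is [6, -6], so an eigenvector is (1, 1).
General solution: c_1e^(t)(-3,-2) + c_2e^(-t)(1,1).
Applying x(0)=-4, z(0)=-2 gives c_1=2, c_2=2.

x(t) = -6e^(t) + 2e^(-t), z(t) = -4e^(t) + 2e^(-t)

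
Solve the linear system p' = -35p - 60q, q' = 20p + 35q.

p(t) = 3K_1e^(5t) - 2K_2e^(-5t), q(t) = -2K_1e^(5t) + K_2e^(-5t)

Coefficient matrix A = [[-35, -60], [20, 35]].
Characteristic polynomial det(A - λI) = λ^2 - 25 = 0.
Eigenvalues λ = 5, -5.
For λ=5: (A-λI) row 1 is [-40, -60], so an eigenvector is (3, -2).
For λ=-5: (A-λI) row 1 is [-30, -60], so an eigenvector is (-2, 1).
General solution: K_1e^(5t)(3,-2) + K_2e^(-5t)(-2,1).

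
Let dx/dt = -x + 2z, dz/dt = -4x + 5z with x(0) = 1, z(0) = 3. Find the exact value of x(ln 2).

A = [[-1,2],[-4,5]]; eigenvalues λ = 3, 1.
Eigenvectors: (1,2) for λ=3, (1,1) for λ=1.
From the initial condition, c_1 = 2, c_2 = -1.
x(ln 2) = (2)(2^3)(1) + (-1)(2^1)(1) = 14.

14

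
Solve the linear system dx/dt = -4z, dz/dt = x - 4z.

x(t) = -2C_1e^(-2t) - 2C_2te^(-2t) - 3C_2e^(-2t), z(t) = -C_1e^(-2t) - C_2te^(-2t) - C_2e^(-2t)

Coefficient matrix A = [[0, -4], [1, -4]].
Characteristic polynomial det(A - λI) = λ^2 + 4λ + 4 = 0.
Single eigenvalue λ = -2 with algebraic multiplicity 2.
Eigenvector v = (-2,-1); generalized eigenvector w with (A-λI)w=v is (-3,-1).
General solution: e^(-2t)[C_1·v + C_2·(t·v + w)].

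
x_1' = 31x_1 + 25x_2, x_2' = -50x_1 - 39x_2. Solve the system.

Coefficient matrix A = [[31, 25], [-50, -39]].
Characteristic polynomial det(A - λI) = λ^2 + 8λ + 41 = 0.
Eigenvalues λ = -4 ± 5i (complex conjugate pair).
For λ=-4+5i: an eigenvector is (2,-3) - i(-1,1) = (2 + i, -3 - i).
A real fundamental pair from Re and Im of e^((-4+5i)t)v: X_1 = e^(-4t)(cos(5t)·(2,-3) + sin(5t)·(-1,1)), X_2 = e^(-4t)(sin(5t)·(2,-3) - cos(5t)·(-1,1)).
General solution: c_1X_1 + c_2X_2.

x_1(t) = -c_1e^(-4t)sin(5t) + 2c_1e^(-4t)cos(5t) + 2c_2e^(-4t)sin(5t) + c_2e^(-4t)cos(5t), x_2(t) = c_1e^(-4t)sin(5t) - 3c_1e^(-4t)cos(5t) - 3c_2e^(-4t)sin(5t) - c_2e^(-4t)cos(5t)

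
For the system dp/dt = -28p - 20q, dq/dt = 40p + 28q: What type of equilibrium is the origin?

center

A = [[-28,-20],[40,28]]; det(A-λI) = λ^2 + 16.
λ = 0 ± 4i: zero real part.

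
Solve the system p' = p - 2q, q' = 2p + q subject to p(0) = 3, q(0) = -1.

Coefficient matrix A = [[1, -2], [2, 1]].
Characteristic polynomial det(A - λI) = λ^2 - 2λ + 5 = 0.
Eigenvalues λ = 1 ± 2i (complex conjugate pair).
For λ=1+2i: an eigenvector is (0,-1) - i(1,0) = (0 - i, -1).
A real fundamental pair from Re and Im of e^((1+2i)t)v: X_1 = e^(t)(cos(2t)·(0,-1) + sin(2t)·(1,0)), X_2 = e^(t)(sin(2t)·(0,-1) - cos(2t)·(1,0)).
General solution: C_1X_1 + C_2X_2.
Applying p(0)=3, q(0)=-1 gives C_1=1, C_2=-3.

p(t) = e^(t)sin(2t) + 3e^(t)cos(2t), q(t) = 3e^(t)sin(2t) - e^(t)cos(2t)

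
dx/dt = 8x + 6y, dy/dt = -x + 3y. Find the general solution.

x(t) = -3C_1e^(6t) + 2C_2e^(5t), y(t) = C_1e^(6t) - C_2e^(5t)

Coefficient matrix A = [[8, 6], [-1, 3]].
Characteristic polynomial det(A - λI) = λ^2 - 11λ + 30 = 0.
Eigenvalues λ = 6, 5.
For λ=6: (A-λI) row 1 is [2, 6], so an eigenvector is (-3, 1).
For λ=5: (A-λI) row 1 is [3, 6], so an eigenvector is (2, -1).
General solution: C_1e^(6t)(-3,1) + C_2e^(5t)(2,-1).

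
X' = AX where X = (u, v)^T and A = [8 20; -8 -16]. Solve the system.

u(t) = -C_1e^(-4t)sin(4t) - 2C_1e^(-4t)cos(4t) - 2C_2e^(-4t)sin(4t) + C_2e^(-4t)cos(4t), v(t) = C_1e^(-4t)sin(4t) + C_1e^(-4t)cos(4t) + C_2e^(-4t)sin(4t) - C_2e^(-4t)cos(4t)

Coefficient matrix A = [[8, 20], [-8, -16]].
Characteristic polynomial det(A - λI) = λ^2 + 8λ + 32 = 0.
Eigenvalues λ = -4 ± 4i (complex conjugate pair).
For λ=-4+4i: an eigenvector is (-2,1) - i(-1,1) = (-2 + i, 1 - i).
A real fundamental pair from Re and Im of e^((-4+4i)t)v: X_1 = e^(-4t)(cos(4t)·(-2,1) + sin(4t)·(-1,1)), X_2 = e^(-4t)(sin(4t)·(-2,1) - cos(4t)·(-1,1)).
General solution: C_1X_1 + C_2X_2.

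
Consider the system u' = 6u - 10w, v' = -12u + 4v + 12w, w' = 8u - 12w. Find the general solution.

Coefficient matrix A = [[6, 0, -10], [-12, 4, 12], [8, 0, -12]].
det(A - λI) = 0 gives eigenvalues λ = 4, -2, -4.
For λ=4: eigenvector (0,1,0).
For λ=-2: eigenvector (5,2,4).
For λ=-4: eigenvector (1,0,1).
General solution: c_1e^(4t)(0,1,0) + c_2e^(-2t)(5,2,4) + c_3e^(-4t)(1,0,1).

u(t) = 5c_2e^(-2t) + c_3e^(-4t), v(t) = c_1e^(4t) + 2c_2e^(-2t), w(t) = 4c_2e^(-2t) + c_3e^(-4t)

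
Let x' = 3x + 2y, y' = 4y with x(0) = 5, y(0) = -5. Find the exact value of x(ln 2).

-40

A = [[3,2],[0,4]]; eigenvalues λ = 4, 3.
Eigenvectors: (2,1) for λ=4, (-1,0) for λ=3.
From the initial condition, c_1 = -5, c_2 = -15.
x(ln 2) = (-5)(2^4)(2) + (-15)(2^3)(-1) = -40.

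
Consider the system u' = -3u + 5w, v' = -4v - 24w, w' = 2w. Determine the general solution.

Coefficient matrix A = [[-3, 0, 5], [0, -4, -24], [0, 0, 2]].
det(A - λI) = 0 gives eigenvalues λ = -3, 2, -4.
For λ=-3: eigenvector (1,0,0).
For λ=2: eigenvector (1,-4,1).
For λ=-4: eigenvector (0,1,0).
General solution: K_1e^(-3t)(1,0,0) + K_2e^(2t)(1,-4,1) + K_3e^(-4t)(0,1,0).

u(t) = K_1e^(-3t) + K_2e^(2t), v(t) = -4K_2e^(2t) + K_3e^(-4t), w(t) = K_2e^(2t)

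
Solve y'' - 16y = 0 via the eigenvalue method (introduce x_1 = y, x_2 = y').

y(t) = K_1e^(-4t) + K_2e^(4t)

Let x_1 = y, x_2 = y'. Then x_1' = x_2 and x_2' = 16x_1.
A = [[0,1],[16,0]]; det(A-λI) = λ^2 - 16.
Eigenvalues λ = -4, 4 with eigenvectors (1,-4), (1,4).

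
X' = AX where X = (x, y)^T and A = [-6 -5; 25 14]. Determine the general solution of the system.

x(t) = -C_1e^(4t)sin(5t) + C_2e^(4t)cos(5t), y(t) = 2C_1e^(4t)sin(5t) + C_1e^(4t)cos(5t) + C_2e^(4t)sin(5t) - 2C_2e^(4t)cos(5t)

Coefficient matrix A = [[-6, -5], [25, 14]].
Characteristic polynomial det(A - λI) = λ^2 - 8λ + 41 = 0.
Eigenvalues λ = 4 ± 5i (complex conjugate pair).
For λ=4+5i: an eigenvector is (0,1) - i(-1,2) = (0 + i, 1 - 2i).
A real fundamental pair from Re and Im of e^((4+5i)t)v: X_1 = e^(4t)(cos(5t)·(0,1) + sin(5t)·(-1,2)), X_2 = e^(4t)(sin(5t)·(0,1) - cos(5t)·(-1,2)).
General solution: C_1X_1 + C_2X_2.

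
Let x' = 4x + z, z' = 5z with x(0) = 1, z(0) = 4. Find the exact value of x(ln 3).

729

A = [[4,1],[0,5]]; eigenvalues λ = 4, 5.
Eigenvectors: (-1,0) for λ=4, (1,1) for λ=5.
From the initial condition, c_1 = 3, c_2 = 4.
x(ln 3) = (3)(3^4)(-1) + (4)(3^5)(1) = 729.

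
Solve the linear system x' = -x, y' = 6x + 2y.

x(t) = -c_1e^(-t), y(t) = 2c_1e^(-t) + c_2e^(2t)

Coefficient matrix A = [[-1, 0], [6, 2]].
Characteristic polynomial det(A - λI) = λ^2 - λ - 2 = 0.
Eigenvalues λ = -1, 2.
For λ=-1: (A-λI) row 2 is [6, 3], so an eigenvector is (-1, 2).
For λ=2: (A-λI) row 1 is [-3, 0], so an eigenvector is (0, 1).
General solution: c_1e^(-t)(-1,2) + c_2e^(2t)(0,1).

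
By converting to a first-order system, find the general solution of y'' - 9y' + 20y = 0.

y(t) = K_1e^(4t) + K_2e^(5t)

Let x_1 = y, x_2 = y'. Then x_1' = x_2 and x_2' = -20x_1 + 9x_2.
A = [[0,1],[-20,9]]; det(A-λI) = λ^2 - 9λ + 20.
Eigenvalues λ = 4, 5 with eigenvectors (1,4), (1,5).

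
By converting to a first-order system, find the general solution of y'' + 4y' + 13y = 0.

y(t) = K_1e^(-2t)cos(3t) + K_2e^(-2t)sin(3t)

Let x_1 = y, x_2 = y'. Then x_1' = x_2 and x_2' = -13x_1 - 4x_2.
A = [[0,1],[-13,-4]]; det(A-λI) = λ^2 + 4λ + 13.
Eigenvalues λ = -2 ± 3i.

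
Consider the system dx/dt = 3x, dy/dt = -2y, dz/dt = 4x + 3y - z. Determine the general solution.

Coefficient matrix A = [[3, 0, 0], [0, -2, 0], [4, 3, -1]].
det(A - λI) = 0 gives eigenvalues λ = 3, -2, -1.
For λ=3: eigenvector (1,0,1).
For λ=-2: eigenvector (0,1,-3).
For λ=-1: eigenvector (0,0,1).
General solution: K_1e^(3t)(1,0,1) + K_2e^(-2t)(0,1,-3) + K_3e^(-t)(0,0,1).

x(t) = K_1e^(3t), y(t) = K_2e^(-2t), z(t) = K_1e^(3t) - 3K_2e^(-2t) + K_3e^(-t)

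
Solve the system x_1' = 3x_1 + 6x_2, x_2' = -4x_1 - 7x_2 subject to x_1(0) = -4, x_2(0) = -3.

x_1(t) = -21e^(-t) + 17e^(-3t), x_2(t) = 14e^(-t) - 17e^(-3t)

Coefficient matrix A = [[3, 6], [-4, -7]].
Characteristic polynomial det(A - λI) = λ^2 + 4λ + 3 = 0.
Eigenvalues λ = -3, -1.
For λ=-3: (A-λI) row 1 is [6, 6], so an eigenvector is (-1, 1).
For λ=-1: (A-λI) row 1 is [4, 6], so an eigenvector is (-3, 2).
General solution: C_1e^(-3t)(-1,1) + C_2e^(-t)(-3,2).
Applying x_1(0)=-4, x_2(0)=-3 gives C_1=-17, C_2=7.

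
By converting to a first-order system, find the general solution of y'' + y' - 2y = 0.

y(t) = K_1e^(t) + K_2e^(-2t)

Let x_1 = y, x_2 = y'. Then x_1' = x_2 and x_2' = 2x_1 - x_2.
A = [[0,1],[2,-1]]; det(A-λI) = λ^2 + λ - 2.
Eigenvalues λ = 1, -2 with eigenvectors (1,1), (1,-2).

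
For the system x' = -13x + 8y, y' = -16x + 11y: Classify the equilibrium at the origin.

A = [[-13,8],[-16,11]]; det(A-λI) = λ^2 + 2λ - 15.
λ = 3, -5: opposite signs.

saddle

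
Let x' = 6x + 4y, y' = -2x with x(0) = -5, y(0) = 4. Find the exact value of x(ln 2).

A = [[6,4],[-2,0]]; eigenvalues λ = 4, 2.
Eigenvectors: (-2,1) for λ=4, (-1,1) for λ=2.
From the initial condition, c_1 = 1, c_2 = 3.
x(ln 2) = (1)(2^4)(-2) + (3)(2^2)(-1) = -44.

-44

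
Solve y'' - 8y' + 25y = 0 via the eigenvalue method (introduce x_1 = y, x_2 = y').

Let x_1 = y, x_2 = y'. Then x_1' = x_2 and x_2' = -25x_1 + 8x_2.
A = [[0,1],[-25,8]]; det(A-λI) = λ^2 - 8λ + 25.
Eigenvalues λ = 4 ± 3i.

y(t) = c_1e^(4t)cos(3t) + c_2e^(4t)sin(3t)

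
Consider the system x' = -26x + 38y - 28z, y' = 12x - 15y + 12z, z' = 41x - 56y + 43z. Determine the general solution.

Coefficient matrix A = [[-26, 38, -28], [12, -15, 12], [41, -56, 43]].
det(A - λI) = 0 gives eigenvalues λ = 2, -3, 3.
For λ=2: eigenvector (1,0,-1).
For λ=-3: eigenvector (-2,1,3).
For λ=3: eigenvector (-8,2,11).
General solution: C_1e^(2t)(1,0,-1) + C_2e^(-3t)(-2,1,3) + C_3e^(3t)(-8,2,11).

x(t) = C_1e^(2t) - 2C_2e^(-3t) - 8C_3e^(3t), y(t) = C_2e^(-3t) + 2C_3e^(3t), z(t) = -C_1e^(2t) + 3C_2e^(-3t) + 11C_3e^(3t)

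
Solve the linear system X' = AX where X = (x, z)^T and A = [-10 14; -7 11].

x(t) = -c_1e^(4t) + 2c_2e^(-3t), z(t) = -c_1e^(4t) + c_2e^(-3t)

Coefficient matrix A = [[-10, 14], [-7, 11]].
Characteristic polynomial det(A - λI) = λ^2 - λ - 12 = 0.
Eigenvalues λ = 4, -3.
For λ=4: (A-λI) row 1 is [-14, 14], so an eigenvector is (-1, -1).
For λ=-3: (A-λI) row 1 is [-7, 14], so an eigenvector is (2, 1).
General solution: c_1e^(4t)(-1,-1) + c_2e^(-3t)(2,1).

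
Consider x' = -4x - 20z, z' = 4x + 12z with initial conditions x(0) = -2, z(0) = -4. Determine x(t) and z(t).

Coefficient matrix A = [[-4, -20], [4, 12]].
Characteristic polynomial det(A - λI) = λ^2 - 8λ + 32 = 0.
Eigenvalues λ = 4 ± 4i (complex conjugate pair).
For λ=4+4i: an eigenvector is (1,0) - i(-2,1) = (1 + 2i, 0 - i).
A real fundamental pair from Re and Im of e^((4+4i)t)v: X_1 = e^(4t)(cos(4t)·(1,0) + sin(4t)·(-2,1)), X_2 = e^(4t)(sin(4t)·(1,0) - cos(4t)·(-2,1)).
General solution: C_1X_1 + C_2X_2.
Applying x(0)=-2, z(0)=-4 gives C_1=-10, C_2=4.

x(t) = 24e^(4t)sin(4t) - 2e^(4t)cos(4t), z(t) = -10e^(4t)sin(4t) - 4e^(4t)cos(4t)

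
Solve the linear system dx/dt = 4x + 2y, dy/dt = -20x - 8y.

Coefficient matrix A = [[4, 2], [-20, -8]].
Characteristic polynomial det(A - λI) = λ^2 + 4λ + 8 = 0.
Eigenvalues λ = -2 ± 2i (complex conjugate pair).
For λ=-2+2i: an eigenvector is (0,-1) - i(-1,3) = (0 + i, -1 - 3i).
A real fundamental pair from Re and Im of e^((-2+2i)t)v: X_1 = e^(-2t)(cos(2t)·(0,-1) + sin(2t)·(-1,3)), X_2 = e^(-2t)(sin(2t)·(0,-1) - cos(2t)·(-1,3)).
General solution: C_1X_1 + C_2X_2.

x(t) = -C_1e^(-2t)sin(2t) + C_2e^(-2t)cos(2t), y(t) = 3C_1e^(-2t)sin(2t) - C_1e^(-2t)cos(2t) - C_2e^(-2t)sin(2t) - 3C_2e^(-2t)cos(2t)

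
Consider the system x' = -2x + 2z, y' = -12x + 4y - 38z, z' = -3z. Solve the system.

x(t) = C_1e^(-2t) - 2C_2e^(-3t), y(t) = 2C_1e^(-2t) + 2C_2e^(-3t) + C_3e^(4t), z(t) = C_2e^(-3t)

Coefficient matrix A = [[-2, 0, 2], [-12, 4, -38], [0, 0, -3]].
det(A - λI) = 0 gives eigenvalues λ = -2, -3, 4.
For λ=-2: eigenvector (1,2,0).
For λ=-3: eigenvector (-2,2,1).
For λ=4: eigenvector (0,1,0).
General solution: C_1e^(-2t)(1,2,0) + C_2e^(-3t)(-2,2,1) + C_3e^(4t)(0,1,0).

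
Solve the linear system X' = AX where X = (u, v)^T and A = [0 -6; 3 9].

u(t) = 2C_1e^(3t) + C_2e^(6t), v(t) = -C_1e^(3t) - C_2e^(6t)

Coefficient matrix A = [[0, -6], [3, 9]].
Characteristic polynomial det(A - λI) = λ^2 - 9λ + 18 = 0.
Eigenvalues λ = 3, 6.
For λ=3: (A-λI) row 1 is [-3, -6], so an eigenvector is (2, -1).
For λ=6: (A-λI) row 1 is [-6, -6], so an eigenvector is (1, -1).
General solution: C_1e^(3t)(2,-1) + C_2e^(6t)(1,-1).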